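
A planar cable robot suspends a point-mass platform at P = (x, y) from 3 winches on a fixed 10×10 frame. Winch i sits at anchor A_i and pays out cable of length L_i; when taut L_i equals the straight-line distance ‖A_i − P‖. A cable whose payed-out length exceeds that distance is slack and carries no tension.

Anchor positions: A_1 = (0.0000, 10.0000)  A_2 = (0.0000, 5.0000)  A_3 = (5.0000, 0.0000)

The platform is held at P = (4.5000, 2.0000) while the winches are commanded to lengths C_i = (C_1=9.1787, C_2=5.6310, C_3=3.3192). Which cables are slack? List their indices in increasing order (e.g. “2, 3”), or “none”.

cable 1: L_1 = ‖A_1−P‖ = 9.1788;  C_1 = 9.1787 → taut
cable 2: L_2 = ‖A_2−P‖ = 5.4083;  C_2 = 5.6310 → slack
cable 3: L_3 = ‖A_3−P‖ = 2.0616;  C_3 = 3.3192 → slack

2, 3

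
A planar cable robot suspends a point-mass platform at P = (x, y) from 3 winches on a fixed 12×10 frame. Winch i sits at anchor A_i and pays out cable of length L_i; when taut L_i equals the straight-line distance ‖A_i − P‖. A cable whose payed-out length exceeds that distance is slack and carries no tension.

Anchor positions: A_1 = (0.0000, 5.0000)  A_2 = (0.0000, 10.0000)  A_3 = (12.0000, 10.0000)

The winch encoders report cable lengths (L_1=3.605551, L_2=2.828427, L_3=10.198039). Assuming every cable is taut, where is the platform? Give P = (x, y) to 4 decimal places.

(2.0000, 8.0000)

expand ‖A_i−P‖²=L_i² and subtract eq 1 (c_i ≔ ‖A_i‖²−L_i²)
c_1 = 0.0000+25.0000−13.0000 = 12.0000
eq1−eq2 → [0.0000  -10.0000]·P = -80.0000
eq1−eq3 → [-24.0000  -10.0000]·P = -128.0000
2×2 solve → P = (2.0000, 8.0000)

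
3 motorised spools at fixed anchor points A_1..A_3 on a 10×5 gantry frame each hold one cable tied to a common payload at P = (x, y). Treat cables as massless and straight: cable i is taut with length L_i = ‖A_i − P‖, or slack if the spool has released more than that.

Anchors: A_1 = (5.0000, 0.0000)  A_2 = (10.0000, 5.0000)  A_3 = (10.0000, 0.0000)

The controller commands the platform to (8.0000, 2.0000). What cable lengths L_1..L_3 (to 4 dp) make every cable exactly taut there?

cable 1: Δx=-3.0000, Δy=-2.0000; L_1 = √(Δx²+Δy²) = 3.6056
cable 2: Δx=2.0000, Δy=3.0000; L_2 = √(Δx²+Δy²) = 3.6056
cable 3: Δx=2.0000, Δy=-2.0000; L_3 = √(Δx²+Δy²) = 2.8284

(3.6056, 3.6056, 2.8284)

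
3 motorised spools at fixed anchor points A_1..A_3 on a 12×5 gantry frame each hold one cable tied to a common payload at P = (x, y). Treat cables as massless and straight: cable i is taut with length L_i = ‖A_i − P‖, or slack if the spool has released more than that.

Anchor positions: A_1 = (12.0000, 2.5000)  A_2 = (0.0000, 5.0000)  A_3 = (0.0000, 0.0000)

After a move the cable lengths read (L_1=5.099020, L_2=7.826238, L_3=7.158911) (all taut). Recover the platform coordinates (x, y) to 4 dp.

(7.0000, 1.5000)

each cable: (A_i−P)·(A_i−P) = L_i²; let c_i = ‖A_i‖²−L_i²
c_1 = 144.0000+6.2500−26.0000 = 124.2500
row 1: 24.0000x − 5.0000y = 160.5000  (c_2=-36.2500)
row 2: 24.0000x + 5.0000y = 175.5000  (c_3=-51.2500)
Cramer on rows 1–2 → x = 7.0000, y = 1.5000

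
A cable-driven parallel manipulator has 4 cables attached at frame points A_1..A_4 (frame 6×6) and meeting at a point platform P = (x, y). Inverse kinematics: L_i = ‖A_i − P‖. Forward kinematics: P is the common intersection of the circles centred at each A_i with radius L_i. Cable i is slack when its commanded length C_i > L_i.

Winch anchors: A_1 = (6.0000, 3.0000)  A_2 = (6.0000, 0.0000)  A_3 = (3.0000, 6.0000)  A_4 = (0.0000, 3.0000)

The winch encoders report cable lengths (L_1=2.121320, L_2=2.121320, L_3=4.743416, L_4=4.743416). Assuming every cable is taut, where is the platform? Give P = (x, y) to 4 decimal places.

(4.5000, 1.5000)

each cable: (A_i−P)·(A_i−P) = L_i²; let k_i = ‖A_i‖²−L_i²
k_1 = 36.0000+9.0000−4.5000 = 40.5000
row 1: 0.0000x + 6.0000y = 9.0000  (k_2=31.5000)
row 2: 6.0000x − 6.0000y = 18.0000  (k_3=22.5000)
row 3: 12.0000x + 0.0000y = 54.0000  (k_4=-13.5000)
Cramer on rows 1–2 → x = 4.5000, y = 1.5000
check cable 4: ‖A_4−P‖² = 22.5000 ≈ L_4² = 22.5000 ✓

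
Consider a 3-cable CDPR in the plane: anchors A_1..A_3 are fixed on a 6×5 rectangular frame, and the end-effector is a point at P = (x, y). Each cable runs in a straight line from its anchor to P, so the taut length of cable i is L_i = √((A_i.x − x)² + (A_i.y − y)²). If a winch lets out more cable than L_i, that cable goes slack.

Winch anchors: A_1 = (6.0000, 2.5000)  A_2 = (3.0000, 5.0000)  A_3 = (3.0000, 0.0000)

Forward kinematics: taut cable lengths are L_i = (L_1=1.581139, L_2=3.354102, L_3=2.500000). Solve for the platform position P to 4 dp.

(4.5000, 2.0000)

circle eqns → linear via eq_j − eq_1; set q_j = A_j·A_j − L_j²
q_1 = 36.0000+6.2500−2.5000 = 39.7500
6.0000·x − 5.0000·y = q_1−q_2 = 17.0000
6.0000·x + 5.0000·y = q_1−q_3 = 37.0000
solve first two rows → x=4.5000, y=2.0000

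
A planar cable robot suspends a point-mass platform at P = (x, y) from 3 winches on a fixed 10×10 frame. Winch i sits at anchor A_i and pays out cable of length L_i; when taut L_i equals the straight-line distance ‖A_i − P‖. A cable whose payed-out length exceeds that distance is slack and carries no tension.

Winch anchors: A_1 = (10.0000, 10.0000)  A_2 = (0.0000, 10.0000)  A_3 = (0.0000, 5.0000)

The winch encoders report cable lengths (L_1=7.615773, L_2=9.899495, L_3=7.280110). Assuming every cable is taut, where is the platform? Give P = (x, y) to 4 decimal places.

expand ‖A_i−P‖²=L_i² and subtract eq 1 (q_i ≔ ‖A_i‖²−L_i²)
q_1 = 100.0000+100.0000−58.0000 = 142.0000
eq1−eq2 → [20.0000  0.0000]·P = 140.0000
eq1−eq3 → [20.0000  10.0000]·P = 170.0000
2×2 solve → P = (7.0000, 3.0000)

(7.0000, 3.0000)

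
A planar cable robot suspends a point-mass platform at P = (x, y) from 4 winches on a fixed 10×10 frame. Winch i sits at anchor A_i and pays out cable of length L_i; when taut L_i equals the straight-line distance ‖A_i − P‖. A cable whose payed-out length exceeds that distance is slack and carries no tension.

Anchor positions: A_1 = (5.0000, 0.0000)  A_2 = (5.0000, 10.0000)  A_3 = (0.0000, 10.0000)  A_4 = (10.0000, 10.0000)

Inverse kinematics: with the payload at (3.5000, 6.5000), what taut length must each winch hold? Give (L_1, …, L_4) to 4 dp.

(6.6708, 3.8079, 4.9497, 7.3824)

L_1 = √((5.0000−3.5000)² + (0.0000−6.5000)²) = 6.6708
L_2 = √((5.0000−3.5000)² + (10.0000−6.5000)²) = 3.8079
L_3 = √((0.0000−3.5000)² + (10.0000−6.5000)²) = 4.9497
L_4 = √((10.0000−3.5000)² + (10.0000−6.5000)²) = 7.3824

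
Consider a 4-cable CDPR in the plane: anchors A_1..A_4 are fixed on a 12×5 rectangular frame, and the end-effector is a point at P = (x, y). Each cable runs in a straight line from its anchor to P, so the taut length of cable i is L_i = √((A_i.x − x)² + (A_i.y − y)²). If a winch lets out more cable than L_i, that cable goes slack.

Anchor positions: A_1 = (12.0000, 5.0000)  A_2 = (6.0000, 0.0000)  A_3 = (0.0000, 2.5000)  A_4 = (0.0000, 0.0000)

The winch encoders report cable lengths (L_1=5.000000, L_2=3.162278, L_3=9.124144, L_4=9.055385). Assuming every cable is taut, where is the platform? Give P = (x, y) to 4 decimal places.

circle eqns → linear via eq_j − eq_1; set k_j = A_j·A_j − L_j²
k_1 = 144.0000+25.0000−25.0000 = 144.0000
12.0000·x + 10.0000·y = k_1−k_2 = 118.0000
24.0000·x + 5.0000·y = k_1−k_3 = 221.0000
24.0000·x + 10.0000·y = k_1−k_4 = 226.0000
solve first two rows → x=9.0000, y=1.0000
check cable 4: ‖A_4−P‖² = 82.0000 ≈ L_4² = 82.0000 ✓

(9.0000, 1.0000)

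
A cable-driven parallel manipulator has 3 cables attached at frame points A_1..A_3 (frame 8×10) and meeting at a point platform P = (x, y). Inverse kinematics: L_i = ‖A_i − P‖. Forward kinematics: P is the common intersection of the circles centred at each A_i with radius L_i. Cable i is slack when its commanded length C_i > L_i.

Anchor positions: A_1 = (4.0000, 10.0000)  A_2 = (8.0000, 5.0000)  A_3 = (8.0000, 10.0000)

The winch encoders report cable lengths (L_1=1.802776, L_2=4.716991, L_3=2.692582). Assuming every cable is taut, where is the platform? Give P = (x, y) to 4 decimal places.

(5.5000, 9.0000)

circle eqns → linear via eq_j − eq_1; set c_j = A_j·A_j − L_j²
c_1 = 16.0000+100.0000−3.2500 = 112.7500
-8.0000·x + 10.0000·y = c_1−c_2 = 46.0000
-8.0000·x + 0.0000·y = c_1−c_3 = -44.0000
solve first two rows → x=5.5000, y=9.0000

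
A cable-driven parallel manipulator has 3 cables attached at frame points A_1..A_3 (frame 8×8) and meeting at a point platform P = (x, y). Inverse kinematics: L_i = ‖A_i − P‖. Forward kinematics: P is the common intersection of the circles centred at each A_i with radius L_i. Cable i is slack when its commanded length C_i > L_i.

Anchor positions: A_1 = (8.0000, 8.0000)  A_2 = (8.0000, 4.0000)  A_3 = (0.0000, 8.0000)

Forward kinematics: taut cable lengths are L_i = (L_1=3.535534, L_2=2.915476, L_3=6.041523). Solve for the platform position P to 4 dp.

(5.5000, 5.5000)

each cable: (A_i−P)·(A_i−P) = L_i²; let k_i = ‖A_i‖²−L_i²
k_1 = 64.0000+64.0000−12.5000 = 115.5000
row 1: 0.0000x + 8.0000y = 44.0000  (k_2=71.5000)
row 2: 16.0000x + 0.0000y = 88.0000  (k_3=27.5000)
Cramer on rows 1–2 → x = 5.5000, y = 5.5000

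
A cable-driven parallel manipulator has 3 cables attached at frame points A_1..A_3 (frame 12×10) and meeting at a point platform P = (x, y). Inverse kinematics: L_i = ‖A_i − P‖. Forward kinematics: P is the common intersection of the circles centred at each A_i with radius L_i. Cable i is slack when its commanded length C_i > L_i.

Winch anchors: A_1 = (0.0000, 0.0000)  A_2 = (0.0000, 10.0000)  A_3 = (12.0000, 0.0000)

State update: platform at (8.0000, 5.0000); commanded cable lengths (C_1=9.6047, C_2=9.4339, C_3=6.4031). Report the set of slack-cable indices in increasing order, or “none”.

cable 1: L_1 = ‖A_1−P‖ = 9.4340;  C_1 = 9.6047 → slack
cable 2: L_2 = ‖A_2−P‖ = 9.4340;  C_2 = 9.4339 → taut
cable 3: L_3 = ‖A_3−P‖ = 6.4031;  C_3 = 6.4031 → taut

1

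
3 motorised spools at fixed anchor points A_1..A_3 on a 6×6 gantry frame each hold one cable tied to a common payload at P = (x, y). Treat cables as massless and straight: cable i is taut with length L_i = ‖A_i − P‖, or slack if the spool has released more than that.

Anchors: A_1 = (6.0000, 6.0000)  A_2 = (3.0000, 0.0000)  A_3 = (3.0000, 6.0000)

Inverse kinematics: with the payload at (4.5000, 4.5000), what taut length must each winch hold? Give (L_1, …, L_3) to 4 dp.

(2.1213, 4.7434, 2.1213)

L_1: Δ = A_1−P = (1.5000, 1.5000) → ‖Δ‖ = √4.5000 = 2.1213
L_2: Δ = A_2−P = (-1.5000, -4.5000) → ‖Δ‖ = √22.5000 = 4.7434
L_3: Δ = A_3−P = (-1.5000, 1.5000) → ‖Δ‖ = √4.5000 = 2.1213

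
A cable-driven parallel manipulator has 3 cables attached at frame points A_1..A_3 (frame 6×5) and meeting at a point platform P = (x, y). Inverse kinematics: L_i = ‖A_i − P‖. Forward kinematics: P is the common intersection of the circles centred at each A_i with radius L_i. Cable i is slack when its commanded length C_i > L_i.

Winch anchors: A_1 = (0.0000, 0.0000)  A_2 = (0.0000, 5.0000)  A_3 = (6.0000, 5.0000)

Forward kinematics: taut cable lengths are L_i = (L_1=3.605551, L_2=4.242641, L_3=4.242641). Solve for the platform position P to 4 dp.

expand ‖A_i−P‖²=L_i² and subtract eq 1 (c_i ≔ ‖A_i‖²−L_i²)
c_1 = 0.0000+0.0000−13.0000 = -13.0000
eq1−eq2 → [0.0000  -10.0000]·P = -20.0000
eq1−eq3 → [-12.0000  -10.0000]·P = -56.0000
2×2 solve → P = (3.0000, 2.0000)

(3.0000, 2.0000)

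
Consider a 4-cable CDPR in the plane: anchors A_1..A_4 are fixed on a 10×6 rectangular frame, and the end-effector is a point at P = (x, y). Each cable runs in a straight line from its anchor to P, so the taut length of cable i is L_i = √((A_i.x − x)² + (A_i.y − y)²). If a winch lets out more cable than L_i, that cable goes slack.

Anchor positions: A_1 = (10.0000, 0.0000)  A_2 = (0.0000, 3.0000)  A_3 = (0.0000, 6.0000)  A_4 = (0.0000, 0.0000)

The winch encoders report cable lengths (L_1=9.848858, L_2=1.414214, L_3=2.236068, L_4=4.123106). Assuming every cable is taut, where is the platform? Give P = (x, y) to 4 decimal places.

(1.0000, 4.0000)

each cable: (A_i−P)·(A_i−P) = L_i²; let q_i = ‖A_i‖²−L_i²
q_1 = 100.0000+0.0000−97.0000 = 3.0000
row 1: 20.0000x − 6.0000y = -4.0000  (q_2=7.0000)
row 2: 20.0000x − 12.0000y = -28.0000  (q_3=31.0000)
row 3: 20.0000x + 0.0000y = 20.0000  (q_4=-17.0000)
Cramer on rows 1–2 → x = 1.0000, y = 4.0000
check cable 4: ‖A_4−P‖² = 17.0000 ≈ L_4² = 17.0000 ✓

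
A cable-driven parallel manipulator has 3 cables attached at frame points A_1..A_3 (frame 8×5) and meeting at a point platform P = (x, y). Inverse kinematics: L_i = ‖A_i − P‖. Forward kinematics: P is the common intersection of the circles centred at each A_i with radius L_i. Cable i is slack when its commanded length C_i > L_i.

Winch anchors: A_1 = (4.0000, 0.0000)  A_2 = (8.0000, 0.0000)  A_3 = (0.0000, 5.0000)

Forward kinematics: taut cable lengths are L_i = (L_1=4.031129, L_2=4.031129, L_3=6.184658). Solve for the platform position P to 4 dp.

circle eqns → linear via eq_j − eq_1; set k_j = A_j·A_j − L_j²
k_1 = 16.0000+0.0000−16.2500 = -0.2500
-8.0000·x + 0.0000·y = k_1−k_2 = -48.0000
8.0000·x − 10.0000·y = k_1−k_3 = 13.0000
solve first two rows → x=6.0000, y=3.5000

(6.0000, 3.5000)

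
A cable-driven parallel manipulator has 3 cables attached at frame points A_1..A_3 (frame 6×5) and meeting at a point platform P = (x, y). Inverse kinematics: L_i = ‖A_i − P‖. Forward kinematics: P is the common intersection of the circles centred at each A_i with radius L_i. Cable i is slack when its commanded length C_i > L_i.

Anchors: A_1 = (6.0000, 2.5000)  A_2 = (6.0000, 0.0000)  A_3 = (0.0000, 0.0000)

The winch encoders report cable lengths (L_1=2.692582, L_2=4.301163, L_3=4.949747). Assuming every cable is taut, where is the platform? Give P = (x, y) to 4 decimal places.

(3.5000, 3.5000)

expand ‖A_i−P‖²=L_i² and subtract eq 1 (k_i ≔ ‖A_i‖²−L_i²)
k_1 = 36.0000+6.2500−7.2500 = 35.0000
eq1−eq2 → [0.0000  5.0000]·P = 17.5000
eq1−eq3 → [12.0000  5.0000]·P = 59.5000
2×2 solve → P = (3.5000, 3.5000)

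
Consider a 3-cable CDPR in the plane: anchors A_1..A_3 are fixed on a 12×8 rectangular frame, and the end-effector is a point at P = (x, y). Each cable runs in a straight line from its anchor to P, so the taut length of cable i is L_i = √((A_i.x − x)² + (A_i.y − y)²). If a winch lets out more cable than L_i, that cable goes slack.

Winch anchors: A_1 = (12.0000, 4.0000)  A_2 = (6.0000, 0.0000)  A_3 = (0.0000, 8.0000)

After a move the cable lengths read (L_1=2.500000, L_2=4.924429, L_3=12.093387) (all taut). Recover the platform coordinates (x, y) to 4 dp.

(10.5000, 2.0000)

circle eqns → linear via eq_j − eq_1; set q_j = A_j·A_j − L_j²
q_1 = 144.0000+16.0000−6.2500 = 153.7500
12.0000·x + 8.0000·y = q_1−q_2 = 142.0000
24.0000·x − 8.0000·y = q_1−q_3 = 236.0000
solve first two rows → x=10.5000, y=2.0000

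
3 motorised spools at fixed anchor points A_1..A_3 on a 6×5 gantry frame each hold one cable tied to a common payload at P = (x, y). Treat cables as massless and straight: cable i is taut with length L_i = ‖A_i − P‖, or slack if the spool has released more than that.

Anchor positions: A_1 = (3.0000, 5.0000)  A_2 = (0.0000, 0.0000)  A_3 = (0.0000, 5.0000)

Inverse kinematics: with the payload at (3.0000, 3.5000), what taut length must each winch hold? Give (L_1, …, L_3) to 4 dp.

(1.5000, 4.6098, 3.3541)

cable 1: Δx=0.0000, Δy=1.5000; L_1 = √(Δx²+Δy²) = 1.5000
cable 2: Δx=-3.0000, Δy=-3.5000; L_2 = √(Δx²+Δy²) = 4.6098
cable 3: Δx=-3.0000, Δy=1.5000; L_3 = √(Δx²+Δy²) = 3.3541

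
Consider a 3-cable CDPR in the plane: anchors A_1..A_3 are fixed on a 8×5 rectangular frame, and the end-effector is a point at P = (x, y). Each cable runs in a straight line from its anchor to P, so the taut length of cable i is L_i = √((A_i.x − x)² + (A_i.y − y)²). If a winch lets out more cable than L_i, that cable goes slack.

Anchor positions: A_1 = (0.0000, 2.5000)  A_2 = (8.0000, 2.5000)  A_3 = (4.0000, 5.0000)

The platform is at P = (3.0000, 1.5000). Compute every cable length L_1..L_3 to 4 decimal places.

L_1: Δ = A_1−P = (-3.0000, 1.0000) → ‖Δ‖ = √10.0000 = 3.1623
L_2: Δ = A_2−P = (5.0000, 1.0000) → ‖Δ‖ = √26.0000 = 5.0990
L_3: Δ = A_3−P = (1.0000, 3.5000) → ‖Δ‖ = √13.2500 = 3.6401

(3.1623, 5.0990, 3.6401)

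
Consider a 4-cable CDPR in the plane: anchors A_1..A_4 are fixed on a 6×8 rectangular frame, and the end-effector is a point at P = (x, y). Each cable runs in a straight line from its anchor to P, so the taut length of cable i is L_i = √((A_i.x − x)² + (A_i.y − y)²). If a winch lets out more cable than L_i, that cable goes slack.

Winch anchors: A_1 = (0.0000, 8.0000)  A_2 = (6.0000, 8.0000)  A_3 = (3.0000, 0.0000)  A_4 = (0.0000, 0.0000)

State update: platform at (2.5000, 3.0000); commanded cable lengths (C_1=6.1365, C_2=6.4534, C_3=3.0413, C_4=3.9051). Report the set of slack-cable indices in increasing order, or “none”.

1, 2

cable 1: √((-2.5000)²+(5.0000)²)=5.5902, C_1=6.1365: slack
cable 2: √((3.5000)²+(5.0000)²)=6.1033, C_2=6.4534: slack
cable 3: √((0.5000)²+(-3.0000)²)=3.0414, C_3=3.0413: taut
cable 4: √((-2.5000)²+(-3.0000)²)=3.9051, C_4=3.9051: taut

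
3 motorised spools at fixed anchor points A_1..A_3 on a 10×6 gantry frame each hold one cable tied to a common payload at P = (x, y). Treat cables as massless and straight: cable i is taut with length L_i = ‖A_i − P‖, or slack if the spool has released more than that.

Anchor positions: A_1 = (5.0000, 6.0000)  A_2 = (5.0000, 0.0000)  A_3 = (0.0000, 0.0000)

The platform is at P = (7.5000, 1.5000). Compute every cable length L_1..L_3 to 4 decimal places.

L_1 = √((5.0000−7.5000)² + (6.0000−1.5000)²) = 5.1478
L_2 = √((5.0000−7.5000)² + (0.0000−1.5000)²) = 2.9155
L_3 = √((0.0000−7.5000)² + (0.0000−1.5000)²) = 7.6485

(5.1478, 2.9155, 7.6485)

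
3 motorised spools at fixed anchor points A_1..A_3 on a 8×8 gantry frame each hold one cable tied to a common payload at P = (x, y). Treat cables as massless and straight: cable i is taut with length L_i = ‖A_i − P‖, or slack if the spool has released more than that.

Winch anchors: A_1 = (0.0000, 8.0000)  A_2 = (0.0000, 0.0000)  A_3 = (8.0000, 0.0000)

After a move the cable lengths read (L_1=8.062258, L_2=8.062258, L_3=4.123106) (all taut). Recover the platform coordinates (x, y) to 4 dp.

each cable: (A_i−P)·(A_i−P) = L_i²; let q_i = ‖A_i‖²−L_i²
q_1 = 0.0000+64.0000−65.0000 = -1.0000
row 1: 0.0000x + 16.0000y = 64.0000  (q_2=-65.0000)
row 2: -16.0000x + 16.0000y = -48.0000  (q_3=47.0000)
Cramer on rows 1–2 → x = 7.0000, y = 4.0000

(7.0000, 4.0000)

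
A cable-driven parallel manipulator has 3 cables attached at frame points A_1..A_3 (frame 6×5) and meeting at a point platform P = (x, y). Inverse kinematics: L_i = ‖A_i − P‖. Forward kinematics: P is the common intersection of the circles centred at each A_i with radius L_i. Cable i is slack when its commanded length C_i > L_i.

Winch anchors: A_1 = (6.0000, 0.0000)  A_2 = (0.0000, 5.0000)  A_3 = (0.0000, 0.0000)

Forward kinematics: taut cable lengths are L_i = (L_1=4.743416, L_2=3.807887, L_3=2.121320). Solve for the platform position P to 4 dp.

circle eqns → linear via eq_j − eq_1; set c_j = A_j·A_j − L_j²
c_1 = 36.0000+0.0000−22.5000 = 13.5000
12.0000·x − 10.0000·y = c_1−c_2 = 3.0000
12.0000·x + 0.0000·y = c_1−c_3 = 18.0000
solve first two rows → x=1.5000, y=1.5000

(1.5000, 1.5000)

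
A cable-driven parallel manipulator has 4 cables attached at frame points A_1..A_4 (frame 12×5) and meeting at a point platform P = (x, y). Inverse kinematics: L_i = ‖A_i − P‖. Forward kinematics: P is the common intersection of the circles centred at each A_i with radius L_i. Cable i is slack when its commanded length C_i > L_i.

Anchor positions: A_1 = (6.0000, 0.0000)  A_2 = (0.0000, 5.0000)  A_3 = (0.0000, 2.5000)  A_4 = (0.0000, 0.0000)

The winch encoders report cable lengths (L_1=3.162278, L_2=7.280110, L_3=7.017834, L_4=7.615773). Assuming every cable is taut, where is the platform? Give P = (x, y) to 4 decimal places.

(7.0000, 3.0000)

expand ‖A_i−P‖²=L_i² and subtract eq 1 (q_i ≔ ‖A_i‖²−L_i²)
q_1 = 36.0000+0.0000−10.0000 = 26.0000
eq1−eq2 → [12.0000  -10.0000]·P = 54.0000
eq1−eq3 → [12.0000  -5.0000]·P = 69.0000
eq1−eq4 → [12.0000  0.0000]·P = 84.0000
2×2 solve → P = (7.0000, 3.0000)
check cable 4: ‖A_4−P‖² = 58.0000 ≈ L_4² = 58.0000 ✓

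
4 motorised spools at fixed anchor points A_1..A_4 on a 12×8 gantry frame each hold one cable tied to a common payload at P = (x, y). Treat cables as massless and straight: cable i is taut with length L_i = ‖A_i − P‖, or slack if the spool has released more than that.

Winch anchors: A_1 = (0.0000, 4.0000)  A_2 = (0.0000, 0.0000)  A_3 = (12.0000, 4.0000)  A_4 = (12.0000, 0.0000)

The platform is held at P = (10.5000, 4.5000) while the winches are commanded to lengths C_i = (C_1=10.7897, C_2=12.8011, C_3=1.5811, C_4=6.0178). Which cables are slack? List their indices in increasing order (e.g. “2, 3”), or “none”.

1, 2, 4

i=1: geometric 10.5119 vs commanded 10.7897 ⇒ slack
i=2: geometric 11.4237 vs commanded 12.8011 ⇒ slack
i=3: geometric 1.5811 vs commanded 1.5811 ⇒ taut
i=4: geometric 4.7434 vs commanded 6.0178 ⇒ slack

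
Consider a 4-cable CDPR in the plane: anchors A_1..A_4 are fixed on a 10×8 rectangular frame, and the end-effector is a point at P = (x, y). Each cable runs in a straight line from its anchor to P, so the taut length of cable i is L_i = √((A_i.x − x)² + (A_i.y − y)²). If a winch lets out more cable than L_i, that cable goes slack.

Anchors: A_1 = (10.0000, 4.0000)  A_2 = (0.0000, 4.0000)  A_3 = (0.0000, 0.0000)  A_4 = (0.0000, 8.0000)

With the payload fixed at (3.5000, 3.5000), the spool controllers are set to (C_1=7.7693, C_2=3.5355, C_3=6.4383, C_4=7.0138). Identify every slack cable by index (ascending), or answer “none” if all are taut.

cable 1: L_1 = ‖A_1−P‖ = 6.5192;  C_1 = 7.7693 → slack
cable 2: L_2 = ‖A_2−P‖ = 3.5355;  C_2 = 3.5355 → taut
cable 3: L_3 = ‖A_3−P‖ = 4.9497;  C_3 = 6.4383 → slack
cable 4: L_4 = ‖A_4−P‖ = 5.7009;  C_4 = 7.0138 → slack

1, 3, 4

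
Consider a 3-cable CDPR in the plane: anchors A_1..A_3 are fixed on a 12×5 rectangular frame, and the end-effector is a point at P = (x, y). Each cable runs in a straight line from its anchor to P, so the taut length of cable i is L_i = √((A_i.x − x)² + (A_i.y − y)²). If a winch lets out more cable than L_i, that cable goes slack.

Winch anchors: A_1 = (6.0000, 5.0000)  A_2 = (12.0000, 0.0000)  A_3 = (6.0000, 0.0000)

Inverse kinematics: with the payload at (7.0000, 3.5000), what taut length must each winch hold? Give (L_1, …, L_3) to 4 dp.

cable 1: Δx=-1.0000, Δy=1.5000; L_1 = √(Δx²+Δy²) = 1.8028
cable 2: Δx=5.0000, Δy=-3.5000; L_2 = √(Δx²+Δy²) = 6.1033
cable 3: Δx=-1.0000, Δy=-3.5000; L_3 = √(Δx²+Δy²) = 3.6401

(1.8028, 6.1033, 3.6401)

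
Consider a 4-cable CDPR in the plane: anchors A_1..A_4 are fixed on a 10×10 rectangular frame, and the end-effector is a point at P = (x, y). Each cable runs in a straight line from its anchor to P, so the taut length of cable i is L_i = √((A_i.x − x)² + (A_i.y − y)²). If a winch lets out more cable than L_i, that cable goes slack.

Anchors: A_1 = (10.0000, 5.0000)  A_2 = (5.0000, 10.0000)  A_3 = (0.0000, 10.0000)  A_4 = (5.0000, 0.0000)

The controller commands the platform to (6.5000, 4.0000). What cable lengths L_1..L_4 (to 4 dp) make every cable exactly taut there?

(3.6401, 6.1847, 8.8459, 4.2720)

L_1 = √((10.0000−6.5000)² + (5.0000−4.0000)²) = 3.6401
L_2 = √((5.0000−6.5000)² + (10.0000−4.0000)²) = 6.1847
L_3 = √((0.0000−6.5000)² + (10.0000−4.0000)²) = 8.8459
L_4 = √((5.0000−6.5000)² + (0.0000−4.0000)²) = 4.2720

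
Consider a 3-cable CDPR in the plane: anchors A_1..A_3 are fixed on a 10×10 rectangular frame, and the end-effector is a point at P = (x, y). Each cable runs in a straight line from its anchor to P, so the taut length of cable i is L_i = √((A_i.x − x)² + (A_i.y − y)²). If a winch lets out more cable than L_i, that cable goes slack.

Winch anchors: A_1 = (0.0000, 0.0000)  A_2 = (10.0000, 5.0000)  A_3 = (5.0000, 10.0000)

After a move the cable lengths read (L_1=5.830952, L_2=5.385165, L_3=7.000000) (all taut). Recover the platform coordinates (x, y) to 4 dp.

each cable: (A_i−P)·(A_i−P) = L_i²; let c_i = ‖A_i‖²−L_i²
c_1 = 0.0000+0.0000−34.0000 = -34.0000
row 1: -20.0000x − 10.0000y = -130.0000  (c_2=96.0000)
row 2: -10.0000x − 20.0000y = -110.0000  (c_3=76.0000)
Cramer on rows 1–2 → x = 5.0000, y = 3.0000

(5.0000, 3.0000)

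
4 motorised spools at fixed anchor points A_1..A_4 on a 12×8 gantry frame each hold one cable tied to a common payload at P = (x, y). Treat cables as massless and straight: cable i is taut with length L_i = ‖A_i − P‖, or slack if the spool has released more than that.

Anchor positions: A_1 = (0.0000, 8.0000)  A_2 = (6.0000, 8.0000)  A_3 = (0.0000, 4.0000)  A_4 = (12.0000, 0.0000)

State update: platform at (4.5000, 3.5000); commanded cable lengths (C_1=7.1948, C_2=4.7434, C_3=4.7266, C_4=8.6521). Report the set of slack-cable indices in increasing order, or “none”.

1, 3, 4

cable 1: √((-4.5000)²+(4.5000)²)=6.3640, C_1=7.1948: slack
cable 2: √((1.5000)²+(4.5000)²)=4.7434, C_2=4.7434: taut
cable 3: √((-4.5000)²+(0.5000)²)=4.5277, C_3=4.7266: slack
cable 4: √((7.5000)²+(-3.5000)²)=8.2765, C_4=8.6521: slack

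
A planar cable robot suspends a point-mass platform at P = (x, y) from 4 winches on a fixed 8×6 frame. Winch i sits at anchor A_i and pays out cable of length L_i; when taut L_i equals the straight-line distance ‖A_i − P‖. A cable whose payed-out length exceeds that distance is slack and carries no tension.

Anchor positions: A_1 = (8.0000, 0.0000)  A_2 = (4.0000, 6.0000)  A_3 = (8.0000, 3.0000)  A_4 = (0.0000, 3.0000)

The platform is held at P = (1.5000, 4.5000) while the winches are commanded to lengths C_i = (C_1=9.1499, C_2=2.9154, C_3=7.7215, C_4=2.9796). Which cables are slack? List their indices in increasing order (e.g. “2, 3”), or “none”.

i=1: geometric 7.9057 vs commanded 9.1499 ⇒ slack
i=2: geometric 2.9155 vs commanded 2.9154 ⇒ taut
i=3: geometric 6.6708 vs commanded 7.7215 ⇒ slack
i=4: geometric 2.1213 vs commanded 2.9796 ⇒ slack

1, 3, 4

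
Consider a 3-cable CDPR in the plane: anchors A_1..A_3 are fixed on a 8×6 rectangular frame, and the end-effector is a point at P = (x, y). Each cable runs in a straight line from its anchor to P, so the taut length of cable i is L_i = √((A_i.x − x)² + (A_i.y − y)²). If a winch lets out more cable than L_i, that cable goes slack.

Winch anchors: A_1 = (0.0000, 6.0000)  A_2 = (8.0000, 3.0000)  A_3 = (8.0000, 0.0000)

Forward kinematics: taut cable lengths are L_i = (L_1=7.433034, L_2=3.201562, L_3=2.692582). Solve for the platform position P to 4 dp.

circle eqns → linear via eq_j − eq_1; set q_j = A_j·A_j − L_j²
q_1 = 0.0000+36.0000−55.2500 = -19.2500
-16.0000·x + 6.0000·y = q_1−q_2 = -82.0000
-16.0000·x + 12.0000·y = q_1−q_3 = -76.0000
solve first two rows → x=5.5000, y=1.0000

(5.5000, 1.0000)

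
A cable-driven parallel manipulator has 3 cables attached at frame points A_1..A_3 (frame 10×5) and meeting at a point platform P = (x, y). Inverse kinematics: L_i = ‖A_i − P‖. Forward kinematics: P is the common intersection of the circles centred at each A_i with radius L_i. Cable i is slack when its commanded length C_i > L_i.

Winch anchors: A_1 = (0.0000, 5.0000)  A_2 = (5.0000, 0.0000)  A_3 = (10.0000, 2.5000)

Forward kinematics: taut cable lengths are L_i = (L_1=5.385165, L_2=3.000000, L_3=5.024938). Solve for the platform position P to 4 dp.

circle eqns → linear via eq_j − eq_1; set q_j = A_j·A_j − L_j²
q_1 = 0.0000+25.0000−29.0000 = -4.0000
-10.0000·x + 10.0000·y = q_1−q_2 = -20.0000
-20.0000·x + 5.0000·y = q_1−q_3 = -85.0000
solve first two rows → x=5.0000, y=3.0000

(5.0000, 3.0000)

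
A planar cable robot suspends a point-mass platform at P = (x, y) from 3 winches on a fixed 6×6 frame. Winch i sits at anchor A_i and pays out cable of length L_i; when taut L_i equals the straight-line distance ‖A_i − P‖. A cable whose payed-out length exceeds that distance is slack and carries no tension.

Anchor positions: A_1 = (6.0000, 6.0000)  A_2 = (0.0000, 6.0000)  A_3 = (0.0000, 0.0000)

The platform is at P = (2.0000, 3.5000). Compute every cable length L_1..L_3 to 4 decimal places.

cable 1: Δx=4.0000, Δy=2.5000; L_1 = √(Δx²+Δy²) = 4.7170
cable 2: Δx=-2.0000, Δy=2.5000; L_2 = √(Δx²+Δy²) = 3.2016
cable 3: Δx=-2.0000, Δy=-3.5000; L_3 = √(Δx²+Δy²) = 4.0311

(4.7170, 3.2016, 4.0311)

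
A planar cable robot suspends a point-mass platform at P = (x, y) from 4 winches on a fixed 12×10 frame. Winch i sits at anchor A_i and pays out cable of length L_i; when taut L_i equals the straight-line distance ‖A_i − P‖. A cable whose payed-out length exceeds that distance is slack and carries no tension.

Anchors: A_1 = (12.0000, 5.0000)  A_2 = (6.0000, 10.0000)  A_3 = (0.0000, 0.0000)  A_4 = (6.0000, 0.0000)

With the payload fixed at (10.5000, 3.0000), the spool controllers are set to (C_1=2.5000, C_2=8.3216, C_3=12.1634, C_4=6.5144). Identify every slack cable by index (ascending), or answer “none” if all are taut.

cable 1: L_1 = ‖A_1−P‖ = 2.5000;  C_1 = 2.5000 → taut
cable 2: L_2 = ‖A_2−P‖ = 8.3217;  C_2 = 8.3216 → taut
cable 3: L_3 = ‖A_3−P‖ = 10.9202;  C_3 = 12.1634 → slack
cable 4: L_4 = ‖A_4−P‖ = 5.4083;  C_4 = 6.5144 → slack

3, 4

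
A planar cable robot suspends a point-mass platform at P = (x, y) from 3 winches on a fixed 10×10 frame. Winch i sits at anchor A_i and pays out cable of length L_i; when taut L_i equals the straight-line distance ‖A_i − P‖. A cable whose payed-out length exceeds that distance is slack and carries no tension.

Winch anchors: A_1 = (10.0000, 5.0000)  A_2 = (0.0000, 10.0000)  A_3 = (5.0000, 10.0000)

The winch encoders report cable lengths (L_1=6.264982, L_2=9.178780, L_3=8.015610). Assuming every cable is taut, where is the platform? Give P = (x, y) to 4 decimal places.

circle eqns → linear via eq_j − eq_1; set c_j = A_j·A_j − L_j²
c_1 = 100.0000+25.0000−39.2500 = 85.7500
20.0000·x − 10.0000·y = c_1−c_2 = 70.0000
10.0000·x − 10.0000·y = c_1−c_3 = 25.0000
solve first two rows → x=4.5000, y=2.0000

(4.5000, 2.0000)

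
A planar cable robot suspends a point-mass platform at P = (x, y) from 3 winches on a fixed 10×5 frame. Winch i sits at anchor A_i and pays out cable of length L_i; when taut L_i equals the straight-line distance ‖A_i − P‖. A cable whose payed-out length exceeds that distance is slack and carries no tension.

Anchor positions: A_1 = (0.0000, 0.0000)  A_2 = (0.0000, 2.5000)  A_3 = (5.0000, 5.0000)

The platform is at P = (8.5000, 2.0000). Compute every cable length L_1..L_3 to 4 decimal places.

(8.7321, 8.5147, 4.6098)

cable 1: Δx=-8.5000, Δy=-2.0000; L_1 = √(Δx²+Δy²) = 8.7321
cable 2: Δx=-8.5000, Δy=0.5000; L_2 = √(Δx²+Δy²) = 8.5147
cable 3: Δx=-3.5000, Δy=3.0000; L_3 = √(Δx²+Δy²) = 4.6098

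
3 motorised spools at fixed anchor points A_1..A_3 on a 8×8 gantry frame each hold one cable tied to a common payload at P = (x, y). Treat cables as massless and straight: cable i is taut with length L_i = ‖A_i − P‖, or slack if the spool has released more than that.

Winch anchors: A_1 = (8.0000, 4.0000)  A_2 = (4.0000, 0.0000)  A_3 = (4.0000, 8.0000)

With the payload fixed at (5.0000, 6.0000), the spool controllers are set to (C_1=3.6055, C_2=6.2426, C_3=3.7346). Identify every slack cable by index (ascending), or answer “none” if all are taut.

2, 3

i=1: geometric 3.6056 vs commanded 3.6055 ⇒ taut
i=2: geometric 6.0828 vs commanded 6.2426 ⇒ slack
i=3: geometric 2.2361 vs commanded 3.7346 ⇒ slack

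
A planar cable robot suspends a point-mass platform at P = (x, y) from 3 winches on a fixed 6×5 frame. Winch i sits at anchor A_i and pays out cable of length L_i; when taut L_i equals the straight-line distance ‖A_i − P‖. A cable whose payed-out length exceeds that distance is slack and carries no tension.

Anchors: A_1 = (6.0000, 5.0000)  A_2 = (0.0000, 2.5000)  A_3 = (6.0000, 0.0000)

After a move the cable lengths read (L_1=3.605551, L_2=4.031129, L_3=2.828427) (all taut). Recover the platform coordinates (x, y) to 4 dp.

expand ‖A_i−P‖²=L_i² and subtract eq 1 (q_i ≔ ‖A_i‖²−L_i²)
q_1 = 36.0000+25.0000−13.0000 = 48.0000
eq1−eq2 → [12.0000  5.0000]·P = 58.0000
eq1−eq3 → [0.0000  10.0000]·P = 20.0000
2×2 solve → P = (4.0000, 2.0000)

(4.0000, 2.0000)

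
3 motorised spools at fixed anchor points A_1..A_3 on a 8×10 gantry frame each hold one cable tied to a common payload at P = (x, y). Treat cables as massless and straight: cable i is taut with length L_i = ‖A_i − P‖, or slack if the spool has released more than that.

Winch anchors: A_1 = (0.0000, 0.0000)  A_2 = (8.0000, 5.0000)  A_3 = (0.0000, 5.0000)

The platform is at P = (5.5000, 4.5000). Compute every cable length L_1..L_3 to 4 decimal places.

(7.1063, 2.5495, 5.5227)

L_1 = √((0.0000−5.5000)² + (0.0000−4.5000)²) = 7.1063
L_2 = √((8.0000−5.5000)² + (5.0000−4.5000)²) = 2.5495
L_3 = √((0.0000−5.5000)² + (5.0000−4.5000)²) = 5.5227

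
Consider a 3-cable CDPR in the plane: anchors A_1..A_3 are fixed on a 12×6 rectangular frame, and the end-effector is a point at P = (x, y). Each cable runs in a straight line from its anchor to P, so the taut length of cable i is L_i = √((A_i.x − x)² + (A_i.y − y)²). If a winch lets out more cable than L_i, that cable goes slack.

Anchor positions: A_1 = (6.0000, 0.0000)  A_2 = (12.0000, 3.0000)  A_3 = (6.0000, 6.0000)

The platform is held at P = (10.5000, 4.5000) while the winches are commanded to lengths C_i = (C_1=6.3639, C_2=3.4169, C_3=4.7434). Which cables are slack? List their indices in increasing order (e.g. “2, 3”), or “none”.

2

cable 1: L_1 = ‖A_1−P‖ = 6.3640;  C_1 = 6.3639 → taut
cable 2: L_2 = ‖A_2−P‖ = 2.1213;  C_2 = 3.4169 → slack
cable 3: L_3 = ‖A_3−P‖ = 4.7434;  C_3 = 4.7434 → taut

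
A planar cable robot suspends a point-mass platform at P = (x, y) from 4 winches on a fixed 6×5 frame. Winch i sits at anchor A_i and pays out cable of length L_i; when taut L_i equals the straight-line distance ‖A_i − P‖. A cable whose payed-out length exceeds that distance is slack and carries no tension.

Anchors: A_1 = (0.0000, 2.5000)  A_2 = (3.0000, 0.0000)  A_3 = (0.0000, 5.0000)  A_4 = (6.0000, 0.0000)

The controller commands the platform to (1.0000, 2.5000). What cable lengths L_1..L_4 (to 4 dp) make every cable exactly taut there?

(1.0000, 3.2016, 2.6926, 5.5902)

cable 1: Δx=-1.0000, Δy=0.0000; L_1 = √(Δx²+Δy²) = 1.0000
cable 2: Δx=2.0000, Δy=-2.5000; L_2 = √(Δx²+Δy²) = 3.2016
cable 3: Δx=-1.0000, Δy=2.5000; L_3 = √(Δx²+Δy²) = 2.6926
cable 4: Δx=5.0000, Δy=-2.5000; L_4 = √(Δx²+Δy²) = 5.5902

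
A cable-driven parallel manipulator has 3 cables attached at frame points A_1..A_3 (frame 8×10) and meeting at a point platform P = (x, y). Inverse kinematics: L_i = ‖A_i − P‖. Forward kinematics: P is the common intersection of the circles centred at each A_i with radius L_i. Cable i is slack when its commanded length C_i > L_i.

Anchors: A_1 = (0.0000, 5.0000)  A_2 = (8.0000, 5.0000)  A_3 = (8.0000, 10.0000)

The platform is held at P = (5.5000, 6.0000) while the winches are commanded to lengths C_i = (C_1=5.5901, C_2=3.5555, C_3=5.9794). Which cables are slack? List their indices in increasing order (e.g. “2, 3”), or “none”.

cable 1: √((-5.5000)²+(-1.0000)²)=5.5902, C_1=5.5901: taut
cable 2: √((2.5000)²+(-1.0000)²)=2.6926, C_2=3.5555: slack
cable 3: √((2.5000)²+(4.0000)²)=4.7170, C_3=5.9794: slack

2, 3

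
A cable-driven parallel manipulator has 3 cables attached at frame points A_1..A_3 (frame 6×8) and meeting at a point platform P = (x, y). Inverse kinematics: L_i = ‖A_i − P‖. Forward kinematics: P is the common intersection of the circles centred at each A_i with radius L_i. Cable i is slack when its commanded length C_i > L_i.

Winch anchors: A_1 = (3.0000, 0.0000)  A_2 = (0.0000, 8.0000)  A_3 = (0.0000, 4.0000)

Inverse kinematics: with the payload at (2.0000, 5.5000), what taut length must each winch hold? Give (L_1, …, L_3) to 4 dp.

L_1: Δ = A_1−P = (1.0000, -5.5000) → ‖Δ‖ = √31.2500 = 5.5902
L_2: Δ = A_2−P = (-2.0000, 2.5000) → ‖Δ‖ = √10.2500 = 3.2016
L_3: Δ = A_3−P = (-2.0000, -1.5000) → ‖Δ‖ = √6.2500 = 2.5000

(5.5902, 3.2016, 2.5000)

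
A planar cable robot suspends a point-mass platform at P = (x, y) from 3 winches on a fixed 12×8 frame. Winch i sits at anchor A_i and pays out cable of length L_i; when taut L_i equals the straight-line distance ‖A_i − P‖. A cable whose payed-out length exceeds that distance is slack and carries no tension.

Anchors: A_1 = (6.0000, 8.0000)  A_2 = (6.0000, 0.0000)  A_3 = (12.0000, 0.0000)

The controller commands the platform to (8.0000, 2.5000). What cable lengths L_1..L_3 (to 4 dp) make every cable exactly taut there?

(5.8523, 3.2016, 4.7170)

L_1 = √((6.0000−8.0000)² + (8.0000−2.5000)²) = 5.8523
L_2 = √((6.0000−8.0000)² + (0.0000−2.5000)²) = 3.2016
L_3 = √((12.0000−8.0000)² + (0.0000−2.5000)²) = 4.7170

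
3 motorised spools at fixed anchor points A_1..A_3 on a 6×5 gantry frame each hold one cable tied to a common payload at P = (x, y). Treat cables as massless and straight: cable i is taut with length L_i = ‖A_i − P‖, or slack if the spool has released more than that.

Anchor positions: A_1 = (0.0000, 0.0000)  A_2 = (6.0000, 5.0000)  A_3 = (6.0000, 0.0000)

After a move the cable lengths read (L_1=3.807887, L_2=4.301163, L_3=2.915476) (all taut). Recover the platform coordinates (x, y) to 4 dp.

circle eqns → linear via eq_j − eq_1; set q_j = A_j·A_j − L_j²
q_1 = 0.0000+0.0000−14.5000 = -14.5000
-12.0000·x − 10.0000·y = q_1−q_2 = -57.0000
-12.0000·x + 0.0000·y = q_1−q_3 = -42.0000
solve first two rows → x=3.5000, y=1.5000

(3.5000, 1.5000)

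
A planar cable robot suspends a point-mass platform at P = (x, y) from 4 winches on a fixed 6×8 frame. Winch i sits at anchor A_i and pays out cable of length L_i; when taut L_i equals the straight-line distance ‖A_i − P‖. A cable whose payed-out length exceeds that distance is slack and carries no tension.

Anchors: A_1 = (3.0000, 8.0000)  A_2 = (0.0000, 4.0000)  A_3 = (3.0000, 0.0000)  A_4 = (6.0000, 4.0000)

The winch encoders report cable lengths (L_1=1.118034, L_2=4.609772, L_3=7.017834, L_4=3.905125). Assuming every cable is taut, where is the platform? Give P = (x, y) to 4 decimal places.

(3.5000, 7.0000)

expand ‖A_i−P‖²=L_i² and subtract eq 1 (k_i ≔ ‖A_i‖²−L_i²)
k_1 = 9.0000+64.0000−1.2500 = 71.7500
eq1−eq2 → [6.0000  8.0000]·P = 77.0000
eq1−eq3 → [0.0000  16.0000]·P = 112.0000
eq1−eq4 → [-6.0000  8.0000]·P = 35.0000
2×2 solve → P = (3.5000, 7.0000)
check cable 4: ‖A_4−P‖² = 15.2500 ≈ L_4² = 15.2500 ✓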